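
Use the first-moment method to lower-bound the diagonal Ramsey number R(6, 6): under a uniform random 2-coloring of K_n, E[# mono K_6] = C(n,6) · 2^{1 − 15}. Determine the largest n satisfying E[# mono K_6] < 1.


We need C(n, 6) · 2^{1 − 15} < 1, i.e. C(n, 6) < 2^{15 − 1} = 16384.
Check values of n near the boundary:
  n = 12: C(12, 6) = 924; 924 < 16384? YES
  n = 13: C(13, 6) = 1716; 1716 < 16384? YES
  n = 14: C(14, 6) = 3003; 3003 < 16384? YES
  n = 15: C(15, 6) = 5005; 5005 < 16384? YES
  n = 16: C(16, 6) = 8008; 8008 < 16384? YES
  n = 17: C(17, 6) = 12376; 12376 < 16384? YES
  n = 18: C(18, 6) = 18564; 18564 < 16384? NO
  n = 19: C(19, 6) = 27132; 27132 < 16384? NO
  n = 20: C(20, 6) = 38760; 38760 < 16384? NO
The largest n with C(n, 6) < 16384 is n = 17 (where E[X] = 1547/2048 ≈ 0.75537). Hence R(6, 6) > 17, i.e. R(6, 6) ≥ 18.

Largest n = 17; hence R(6, 6) > 17.


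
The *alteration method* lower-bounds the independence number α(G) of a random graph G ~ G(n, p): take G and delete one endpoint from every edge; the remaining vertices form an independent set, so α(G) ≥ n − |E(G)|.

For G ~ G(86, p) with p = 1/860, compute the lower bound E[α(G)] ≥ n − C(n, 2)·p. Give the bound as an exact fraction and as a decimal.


E[|E(G)|] = C(86, 2)·p = 3655 · (1/860) = 17/4.
E[α(G)] ≥ n − E[|E(G)|] = 86 − 17/4 = 327/4.
Numerically: ≈ 81.750.
(This is only a lower bound; the true E[α(G)] may be larger.)

E[α(G)] ≥ 327/4 ≈ 81.750.


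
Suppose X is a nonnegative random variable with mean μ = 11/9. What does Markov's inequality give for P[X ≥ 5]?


μ = E[X] = 11/9, a = 5.
Markov: P[X ≥ 5] ≤ μ/a = (11/9)/5 = 11/45.
Numerically: ≈ 0.244.
(Since a = 5 > μ = 1.222, the bound 11/45 is < 1 and informative.)

P[X ≥ 5] ≤ 11/45 ≈ 0.244.


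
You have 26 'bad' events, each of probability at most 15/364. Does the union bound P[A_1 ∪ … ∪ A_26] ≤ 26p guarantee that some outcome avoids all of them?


Union bound: P[∪_{i=1}^{26} A_i] ≤ Σ_i P[A_i] ≤ 26·p = 26·(15/364) = 15/14.
Numerically: 15/14 ≈ 1.07143.
Is 15/14 < 1? NO.
Since the bound 15/14 is ≥ 1, the union bound is uninformative here; it does NOT by itself certify existence.

26·p = 15/14 ≈ 1.07143; existence NOT certified by the union bound.


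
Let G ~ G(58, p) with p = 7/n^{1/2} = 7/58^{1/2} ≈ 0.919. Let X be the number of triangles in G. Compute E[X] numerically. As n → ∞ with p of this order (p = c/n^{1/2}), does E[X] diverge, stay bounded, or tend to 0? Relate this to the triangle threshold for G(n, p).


Number of potential triangles: C(58, 3) = 30856.
Each occurs with probability p³ ≈ (0.919)³ ≈ 7.76519e-01.
By linearity: E[X] = C(58, 3)·p³ ≈ 30856 · 7.76519e-01 ≈ 23960.273.
Since α = 1/2 < 1, p = c/n^{1/2} ≫ 1/n is above the triangle threshold p ~ 1/n. Asymptotically E[X] ~ (c³/6)·n^{3(1−α)} = (7³/6)·n^{1.5} → ∞; triangles are abundant w.h.p.

E[X] ≈ 23960.273; in regime p = Θ(1/n^{1/2}) E[X] diverges (above the triangle threshold p ~ 1/n).


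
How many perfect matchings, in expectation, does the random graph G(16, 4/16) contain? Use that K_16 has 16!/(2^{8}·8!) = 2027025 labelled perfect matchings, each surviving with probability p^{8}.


K_16 has 16!/(2^{8}·8!) = 2027025 labelled perfect matchings.
For each such perfect matching H, let X_H = 1 if all 8 edges of H are present in G. Then P[X_H = 1] = p^{8} = (1/4)^{8} = 1/65536.
By linearity: E[X] = Σ_H E[X_H] = 2027025 · p^{8} = 2027025 · 1/65536 = 2027025/65536.
Numerically: E[X] ≈ 30.9.

E[X] = 2027025 · (1/4)^{8} = 2027025/65536 ≈ 30.9.


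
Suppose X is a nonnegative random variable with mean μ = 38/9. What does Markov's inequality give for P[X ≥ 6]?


μ = E[X] = 38/9, a = 6.
Markov: P[X ≥ 6] ≤ μ/a = (38/9)/6 = 19/27.
Numerically: ≈ 0.703704.
(Since a = 6 > μ = 4.222222, the bound 19/27 is < 1 and informative.)

P[X ≥ 6] ≤ 19/27 ≈ 0.703704.


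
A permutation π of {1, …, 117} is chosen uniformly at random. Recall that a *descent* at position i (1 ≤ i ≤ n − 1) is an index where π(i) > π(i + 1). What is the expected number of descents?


Write X = Σ X_I over i = 1, …, 116, with X_I the indicator of one descent.
There are 116 indicators.
For each fixed i, the pair (π(i), π(i+1)) is a uniformly random ordered pair of distinct values from {1, …, 117}; by symmetry P[π(i) > π(i+1)] = 1/2.
By linearity: E[X] = 116 · (1/2) = (117 − 1) · (1/2) = 58 ≈ 58.0000.

E[X] = 58 = 58.0000.


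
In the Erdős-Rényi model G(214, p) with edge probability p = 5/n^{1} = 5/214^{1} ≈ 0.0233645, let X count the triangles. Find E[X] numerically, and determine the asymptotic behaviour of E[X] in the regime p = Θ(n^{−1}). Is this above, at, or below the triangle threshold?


Number of potential triangles: C(214, 3) = 1610564.
Each occurs with probability p³ ≈ (0.0233645)³ ≈ 1.27546543e-05.
By linearity: E[X] = C(214, 3)·p³ ≈ 1610564 · 1.27546543e-05 ≈ 20.542187.
Here α = 1, so p = 5/n is exactly at the triangle threshold p ~ 1/n. Asymptotically E[X] → c³/6 = 5³/6 = 125/6 ≈ 20.833333, a bounded constant. In this regime the triangle count is asymptotically Poisson(c³/6).

E[X] ≈ 20.542187; in regime p = Θ(1/n^{1}) E[X] stays bounded (at the triangle threshold p ~ 1/n).


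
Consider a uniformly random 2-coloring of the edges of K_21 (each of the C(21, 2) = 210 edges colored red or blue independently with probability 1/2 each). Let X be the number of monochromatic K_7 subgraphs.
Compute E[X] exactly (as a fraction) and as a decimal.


Let X = Σ_S X_S over the C(21, 7) = 116280 subsets S of size 7, where X_S = 1 if the K_7 on S is monochromatic.
For a fixed S, the K_7 on S has C(7, 2) = 21 edges. P[all 21 edges red] = (1/2)^21, and likewise for blue, so P[monochromatic] = 2·(1/2)^21 = 2^{1 − 21} = 1/1048576.
By linearity of expectation: E[X] = C(21, 7) · 2^{1 − 21} = 116280 · 1/1048576 = 14535/131072.
Numerically: E[X] ≈ 0.11089.

E[X] = C(21,7)·2^(1−C(7,2)) = 14535/131072 ≈ 0.11089.


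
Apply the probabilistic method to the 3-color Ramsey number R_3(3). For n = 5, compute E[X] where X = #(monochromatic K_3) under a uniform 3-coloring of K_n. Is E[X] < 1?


E[X] = C(5, 3) · 3^{1 − 3} = 10 · 3^{−2} = 10/9.
As a reduced fraction: E[X] = 10/9 ≈ 1.1111111.
Is E[X] < 1? NO.
Since E[X] ≥ 1, the first-moment bound is inconclusive at n = 5; it does NOT by itself certify R_3(3) > 5.

E[X] = 10/9 ≈ 1.1111111; E[X] ≥ 1; first-moment method inconclusive here.


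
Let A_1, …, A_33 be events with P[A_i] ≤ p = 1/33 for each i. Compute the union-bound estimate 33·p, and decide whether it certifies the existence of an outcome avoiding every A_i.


Union bound: P[∪_{i=1}^{33} A_i] ≤ Σ_i P[A_i] ≤ 33·p = 33·(1/33) = 1.
Numerically: 1 ≈ 1.000000.
Is 1 < 1? NO.
Since the bound 1 is ≥ 1, the union bound is uninformative here; it does NOT by itself certify existence.

33·p = 1 ≈ 1.000000; existence NOT certified by the union bound.


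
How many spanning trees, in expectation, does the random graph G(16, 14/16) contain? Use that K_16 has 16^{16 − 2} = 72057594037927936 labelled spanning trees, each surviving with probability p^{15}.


K_16 has 16^{16 − 2} = 72057594037927936 labelled spanning trees.
For each such spanning tree H, let X_H = 1 if all 15 edges of H are present in G. Then P[X_H = 1] = p^{15} = (7/8)^{15} = 4747561509943/35184372088832.
By linearity of expectation: E[X] = Σ_H E[X_H] = 72057594037927936 · p^{15} = 72057594037927936 · 4747561509943/35184372088832 = 9723005972363264.
Numerically: E[X] ≈ 9.723e+15.

E[X] = 72057594037927936 · (7/8)^{15} = 9723005972363264 ≈ 9.723e+15.


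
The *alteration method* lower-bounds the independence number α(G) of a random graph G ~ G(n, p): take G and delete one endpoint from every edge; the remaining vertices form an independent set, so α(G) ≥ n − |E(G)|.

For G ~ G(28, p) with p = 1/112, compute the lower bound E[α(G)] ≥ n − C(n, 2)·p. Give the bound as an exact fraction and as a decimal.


E[|E(G)|] = C(28, 2)·p = 378 · (1/112) = 27/8.
E[α(G)] ≥ n − E[|E(G)|] = 28 − 27/8 = 197/8.
Numerically: ≈ 24.625000.
(This is only a lower bound; the true E[α(G)] may be larger.)

E[α(G)] ≥ 197/8 ≈ 24.625000.


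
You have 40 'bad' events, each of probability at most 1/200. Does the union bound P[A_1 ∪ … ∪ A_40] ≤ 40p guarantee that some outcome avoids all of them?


Union bound: P[∪_{i=1}^{40} A_i] ≤ Σ_i P[A_i] ≤ 40·p = 40·(1/200) = 1/5.
Numerically: 1/5 ≈ 0.2000.
Is 1/5 < 1? YES.
Since P[∪ A_i] ≤ 1/5 < 1, the complement has P[∩ A_i^c] ≥ 1 − 1/5 = 4/5 > 0, so some outcome avoids every A_i.

40·p = 1/5 ≈ 0.2000; existence CERTIFIED by the union bound.


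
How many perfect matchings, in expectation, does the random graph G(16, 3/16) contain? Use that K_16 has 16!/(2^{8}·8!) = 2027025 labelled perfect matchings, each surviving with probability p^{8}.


K_16 has 16!/(2^{8}·8!) = 2027025 labelled perfect matchings.
For each such perfect matching H, let X_H = 1 if all 8 edges of H are present in G. Then P[X_H = 1] = p^{8} = (3/16)^{8} = 6561/4294967296.
Summing the indicators: E[X] = Σ_H E[X_H] = 2027025 · p^{8} = 2027025 · 6561/4294967296 = 13299311025/4294967296.
Numerically: E[X] ≈ 3.0965.

E[X] = 2027025 · (3/16)^{8} = 13299311025/4294967296 ≈ 3.0965.


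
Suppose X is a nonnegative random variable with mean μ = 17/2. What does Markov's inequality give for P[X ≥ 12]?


μ = E[X] = 17/2, a = 12.
Markov: P[X ≥ 12] ≤ μ/a = (17/2)/12 = 17/24.
Numerically: ≈ 0.708.
(Since a = 12 > μ = 8.500, the bound 17/24 is < 1 and informative.)

P[X ≥ 12] ≤ 17/24 ≈ 0.708.


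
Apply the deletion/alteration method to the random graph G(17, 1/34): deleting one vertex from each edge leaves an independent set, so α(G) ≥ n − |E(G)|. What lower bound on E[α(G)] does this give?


E[|E(G)|] = C(17, 2)·p = 136 · (1/34) = 4.
E[α(G)] ≥ n − E[|E(G)|] = 17 − 4 = 13.
Numerically: ≈ 13.000000.
(This is only a lower bound; the true E[α(G)] may be larger.)

E[α(G)] ≥ 13 ≈ 13.000000.


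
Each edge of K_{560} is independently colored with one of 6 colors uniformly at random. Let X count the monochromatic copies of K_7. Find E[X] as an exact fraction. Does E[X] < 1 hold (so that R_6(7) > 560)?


E[X] = C(560, 7) · 6^{1 − 21} = 3300169391659920 · 6^{−20} = 3300169391659920/3656158440062976.
As a reduced fraction: E[X] = 68753528992915/76169967501312 ≈ 0.902633.
Is E[X] < 1? YES.
Since E[X] < 1, there exists a 6-coloring of K_{560} with no monochromatic K_7; hence R_6(7) > 560.

E[X] = 68753528992915/76169967501312 ≈ 0.902633; E[X] < 1, so R_6(7) > 560.


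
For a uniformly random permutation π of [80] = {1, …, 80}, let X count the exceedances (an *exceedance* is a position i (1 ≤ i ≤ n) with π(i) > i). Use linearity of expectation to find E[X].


Write X = Σ_{i=1}^{80} X_i, where X_i = 1_{π(i) > i}.
For each fixed i, π(i) is uniform over {1, …, 80} (marginal of a uniform permutation), so P[π(i) > i] = (n − i)/n. Summing: Σ_{i=1}^{80} (n − i)/n = (0 + 1 + … + 79)/80 = 80(80 − 1)/(2·80) = (80 − 1)/2.
Hence E[X] = Σ_{i=1}^{80} (80 − i)/80 = 79/2 ≈ 39.500.

E[X] = 79/2 = 39.500.


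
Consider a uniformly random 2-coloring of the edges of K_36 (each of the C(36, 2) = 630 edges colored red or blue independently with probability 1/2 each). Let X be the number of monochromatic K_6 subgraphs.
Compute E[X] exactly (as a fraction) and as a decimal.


Let X = Σ_S X_S over the C(36, 6) = 1947792 subsets S of size 6, where X_S = 1 if the K_6 on S is monochromatic.
For a fixed S, the K_6 on S has C(6, 2) = 15 edges. P[all 15 edges red] = (1/2)^15, and likewise for blue, so P[monochromatic] = 2·(1/2)^15 = 2^{1 − 15} = 1/16384.
By linearity: E[X] = C(36, 6) · 2^{1 − 15} = 1947792 · 1/16384 = 121737/1024.
Numerically: E[X] ≈ 118.8838.

E[X] = C(36,6)·2^(1−C(6,2)) = 121737/1024 ≈ 118.8838.


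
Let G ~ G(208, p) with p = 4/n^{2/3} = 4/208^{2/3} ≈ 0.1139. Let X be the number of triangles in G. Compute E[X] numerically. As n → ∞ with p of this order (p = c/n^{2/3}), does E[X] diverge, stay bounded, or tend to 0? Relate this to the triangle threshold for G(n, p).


Number of potential triangles: C(208, 3) = 1478256.
Each occurs with probability p³ ≈ (0.1139)³ ≈ 1.479290e-03.
By linearity: E[X] = C(208, 3)·p³ ≈ 1478256 · 1.479290e-03 ≈ 2186.7692.
Since α = 2/3 < 1, p = c/n^{2/3} ≫ 1/n is above the triangle threshold p ~ 1/n. Asymptotically E[X] ~ (c³/6)·n^{3(1−α)} = (4³/6)·n^{1} → ∞; triangles are abundant w.h.p.

E[X] ≈ 2186.7692; in regime p = Θ(1/n^{2/3}) E[X] diverges (above the triangle threshold p ~ 1/n).


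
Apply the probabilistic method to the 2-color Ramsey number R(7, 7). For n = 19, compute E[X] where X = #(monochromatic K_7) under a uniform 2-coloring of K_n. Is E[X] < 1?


E[X] = C(19, 7) · 2^{1 − 21} = 50388 · 2^{−20} = 50388/1048576.
As a reduced fraction: E[X] = 12597/262144 ≈ 0.048054.
Is E[X] < 1? YES.
Since E[X] < 1, there exists a 2-coloring of K_{19} with no monochromatic K_7; hence R(7, 7) > 19.

E[X] = 12597/262144 ≈ 0.048054; E[X] < 1, so R(7, 7) > 19.


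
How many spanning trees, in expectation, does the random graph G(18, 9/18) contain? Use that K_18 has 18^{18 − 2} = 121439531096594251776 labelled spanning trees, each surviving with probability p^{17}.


K_18 has 18^{18 − 2} = 121439531096594251776 labelled spanning trees.
For each such spanning tree H, let X_H = 1 if all 17 edges of H are present in G. Then P[X_H = 1] = p^{17} = (1/2)^{17} = 1/131072.
Summing the indicators: E[X] = Σ_H E[X_H] = 121439531096594251776 · p^{17} = 121439531096594251776 · 1/131072 = 1853020188851841/2.
Numerically: E[X] ≈ 9.27e+14.

E[X] = 121439531096594251776 · (1/2)^{17} = 1853020188851841/2 ≈ 9.27e+14.


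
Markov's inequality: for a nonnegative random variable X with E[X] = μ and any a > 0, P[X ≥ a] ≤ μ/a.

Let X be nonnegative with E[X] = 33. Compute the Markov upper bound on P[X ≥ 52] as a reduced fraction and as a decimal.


μ = E[X] = 33, a = 52.
Markov: P[X ≥ 52] ≤ μ/a = (33)/52 = 33/52.
Numerically: ≈ 0.634615.
(Since a = 52 > μ = 33.000000, the bound 33/52 is < 1 and informative.)

P[X ≥ 52] ≤ 33/52 ≈ 0.634615.


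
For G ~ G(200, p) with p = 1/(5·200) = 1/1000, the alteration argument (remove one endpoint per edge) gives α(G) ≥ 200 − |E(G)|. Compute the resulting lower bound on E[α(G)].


E[|E(G)|] = C(200, 2)·p = 19900 · (1/1000) = 199/10.
E[α(G)] ≥ n − E[|E(G)|] = 200 − 199/10 = 1801/10.
Numerically: ≈ 180.100000.
(This is only a lower bound; the true E[α(G)] may be larger.)

E[α(G)] ≥ 1801/10 ≈ 180.100000.


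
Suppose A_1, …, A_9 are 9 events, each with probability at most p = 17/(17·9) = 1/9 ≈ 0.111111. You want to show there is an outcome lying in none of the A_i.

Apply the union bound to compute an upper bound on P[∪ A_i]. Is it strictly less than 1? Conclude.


Union bound: P[∪_{i=1}^{9} A_i] ≤ Σ_i P[A_i] ≤ 9·p = 9·(1/9) = 1.
Numerically: 1 ≈ 1.000000.
Is 1 < 1? NO.
Since the bound 1 is ≥ 1, the union bound is uninformative here; it does NOT by itself certify existence.

9·p = 1 ≈ 1.000000; existence NOT certified by the union bound.


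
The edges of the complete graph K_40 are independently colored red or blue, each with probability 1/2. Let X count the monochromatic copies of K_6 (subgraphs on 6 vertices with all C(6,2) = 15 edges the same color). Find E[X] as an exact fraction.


Let X = Σ_S X_S over the C(40, 6) = 3838380 subsets S of size 6, where X_S = 1 if the K_6 on S is monochromatic.
For a fixed S, the K_6 on S has C(6, 2) = 15 edges. P[all 15 edges red] = (1/2)^15, and likewise for blue, so P[monochromatic] = 2·(1/2)^15 = 2^{1 − 15} = 1/16384.
Summing: E[X] = C(40, 6) · 2^{1 − 15} = 3838380 · 1/16384 = 959595/4096.
Numerically: E[X] ≈ 234.276.

E[X] = C(40,6)·2^(1−C(6,2)) = 959595/4096 ≈ 234.276.


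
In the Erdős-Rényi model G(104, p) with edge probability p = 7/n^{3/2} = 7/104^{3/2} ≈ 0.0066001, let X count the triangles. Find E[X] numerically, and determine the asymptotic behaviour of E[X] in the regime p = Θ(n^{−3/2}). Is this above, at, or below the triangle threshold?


Number of potential triangles: C(104, 3) = 182104.
Each occurs with probability p³ ≈ (0.0066001)³ ≈ 2.8750413e-07.
By linearity: E[X] = C(104, 3)·p³ ≈ 182104 · 2.8750413e-07 ≈ 0.05236.
Since α = 3/2 > 1, p = c/n^{3/2} = o(1/n) is below the triangle threshold p ~ 1/n. Asymptotically E[X] ~ (c³/6)·n^{3(1−α)} = (7³/6)·n^{-1.5} → 0, so by Markov's inequality G has no triangles w.h.p.

E[X] ≈ 0.05236; in regime p = Θ(1/n^{3/2}) E[X] tends to 0 (below the triangle threshold p ~ 1/n).


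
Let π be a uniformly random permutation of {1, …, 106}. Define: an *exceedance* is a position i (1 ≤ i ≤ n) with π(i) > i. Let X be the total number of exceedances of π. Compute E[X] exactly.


Write X = Σ_{i=1}^{106} X_i, where X_i = 1_{π(i) > i}.
For each fixed i, π(i) is uniform over {1, …, 106} (marginal of a uniform permutation), so P[π(i) > i] = (n − i)/n. Summing: Σ_{i=1}^{106} (n − i)/n = (0 + 1 + … + 105)/106 = 106(106 − 1)/(2·106) = (106 − 1)/2.
Hence E[X] = Σ_{i=1}^{106} (106 − i)/106 = 105/2 ≈ 52.5000.

E[X] = 105/2 = 52.5000.


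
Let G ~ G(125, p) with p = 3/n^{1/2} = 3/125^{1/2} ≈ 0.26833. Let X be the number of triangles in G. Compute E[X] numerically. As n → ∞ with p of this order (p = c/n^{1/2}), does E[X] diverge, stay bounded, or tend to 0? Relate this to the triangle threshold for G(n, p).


Number of potential triangles: C(125, 3) = 317750.
Each occurs with probability p³ ≈ (0.26833)³ ≈ 1.9319627e-02.
By linearity: E[X] = C(125, 3)·p³ ≈ 317750 · 1.9319627e-02 ≈ 6138.81158.
Since α = 1/2 < 1, p = c/n^{1/2} ≫ 1/n is above the triangle threshold p ~ 1/n. Asymptotically E[X] ~ (c³/6)·n^{3(1−α)} = (3³/6)·n^{1.5} → ∞; triangles are abundant w.h.p.

E[X] ≈ 6138.81158; in regime p = Θ(1/n^{1/2}) E[X] diverges (above the triangle threshold p ~ 1/n).


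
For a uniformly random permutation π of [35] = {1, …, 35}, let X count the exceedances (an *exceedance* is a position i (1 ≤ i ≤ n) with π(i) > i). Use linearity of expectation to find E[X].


Write X = Σ_{i=1}^{35} X_i, where X_i = 1_{π(i) > i}.
For each fixed i, π(i) is uniform over {1, …, 35} (marginal of a uniform permutation), so P[π(i) > i] = (n − i)/n. Summing: Σ_{i=1}^{35} (n − i)/n = (0 + 1 + … + 34)/35 = 35(35 − 1)/(2·35) = (35 − 1)/2.
Hence E[X] = Σ_{i=1}^{35} (35 − i)/35 = 17 ≈ 17.00000.

E[X] = 17 = 17.00000.


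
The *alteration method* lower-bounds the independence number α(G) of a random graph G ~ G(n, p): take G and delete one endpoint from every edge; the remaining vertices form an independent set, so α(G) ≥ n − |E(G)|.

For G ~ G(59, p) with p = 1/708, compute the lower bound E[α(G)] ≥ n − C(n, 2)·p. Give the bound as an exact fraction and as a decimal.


E[|E(G)|] = C(59, 2)·p = 1711 · (1/708) = 29/12.
E[α(G)] ≥ n − E[|E(G)|] = 59 − 29/12 = 679/12.
Numerically: ≈ 56.5833.
(This is only a lower bound; the true E[α(G)] may be larger.)

E[α(G)] ≥ 679/12 ≈ 56.5833.


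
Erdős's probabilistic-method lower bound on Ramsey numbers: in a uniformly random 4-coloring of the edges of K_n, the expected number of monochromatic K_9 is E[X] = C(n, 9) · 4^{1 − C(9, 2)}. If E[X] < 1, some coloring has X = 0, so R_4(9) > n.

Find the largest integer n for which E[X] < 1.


We need C(n, 9) · 4^{1 − 36} < 1, i.e. C(n, 9) < 4^{36 − 1} = 1180591620717411303424.
Check values of n near the boundary:
  n = 911: C(911, 9) = 1144686900492291197405; 1144686900492291197405 < 1180591620717411303424? YES
  n = 912: C(912, 9) = 1156095740032081475120; 1156095740032081475120 < 1180591620717411303424? YES
  n = 913: C(913, 9) = 1167605542753639808390; 1167605542753639808390 < 1180591620717411303424? YES
  n = 914: C(914, 9) = 1179217089587653905932; 1179217089587653905932 < 1180591620717411303424? YES
  n = 915: C(915, 9) = 1190931166636537885130; 1190931166636537885130 < 1180591620717411303424? NO
The largest n with C(n, 9) < 1180591620717411303424 is n = 914 (where E[X] = 294804272396913476483/295147905179352825856 ≈ 0.99884). Hence R_4(9) > 914, i.e. R_4(9) ≥ 915.

Largest n = 914; hence R_4(9) > 914.


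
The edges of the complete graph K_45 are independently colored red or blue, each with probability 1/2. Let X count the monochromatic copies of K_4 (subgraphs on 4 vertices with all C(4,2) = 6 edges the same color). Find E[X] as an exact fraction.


Let X = Σ_S X_S over the C(45, 4) = 148995 subsets S of size 4, where X_S = 1 if the K_4 on S is monochromatic.
For a fixed S, the K_4 on S has C(4, 2) = 6 edges. P[all 6 edges red] = (1/2)^6, and likewise for blue, so P[monochromatic] = 2·(1/2)^6 = 2^{1 − 6} = 1/32.
By linearity of expectation: E[X] = C(45, 4) · 2^{1 − 6} = 148995 · 1/32 = 148995/32.
Numerically: E[X] ≈ 4656.09375.

E[X] = C(45,4)·2^(1−C(4,2)) = 148995/32 ≈ 4656.09375.


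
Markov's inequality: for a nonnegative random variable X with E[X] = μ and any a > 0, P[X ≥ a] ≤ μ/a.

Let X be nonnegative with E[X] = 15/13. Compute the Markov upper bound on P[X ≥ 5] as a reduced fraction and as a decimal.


μ = E[X] = 15/13, a = 5.
Markov: P[X ≥ 5] ≤ μ/a = (15/13)/5 = 3/13.
Numerically: ≈ 0.2308.
(Since a = 5 > μ = 1.1538, the bound 3/13 is < 1 and informative.)

P[X ≥ 5] ≤ 3/13 ≈ 0.2308.


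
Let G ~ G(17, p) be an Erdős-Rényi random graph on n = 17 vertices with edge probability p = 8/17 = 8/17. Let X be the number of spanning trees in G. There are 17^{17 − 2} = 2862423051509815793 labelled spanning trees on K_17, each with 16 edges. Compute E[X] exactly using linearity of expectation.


K_17 has 17^{17 − 2} = 2862423051509815793 labelled spanning trees.
For each such spanning tree H, let X_H = 1 if all 16 edges of H are present in G. Then P[X_H = 1] = p^{16} = (8/17)^{16} = 281474976710656/48661191875666868481.
Summing the indicators: E[X] = Σ_H E[X_H] = 2862423051509815793 · p^{16} = 2862423051509815793 · 281474976710656/48661191875666868481 = 281474976710656/17.
Numerically: E[X] ≈ 1.6557e+13.

E[X] = 2862423051509815793 · (8/17)^{16} = 281474976710656/17 ≈ 1.6557e+13.


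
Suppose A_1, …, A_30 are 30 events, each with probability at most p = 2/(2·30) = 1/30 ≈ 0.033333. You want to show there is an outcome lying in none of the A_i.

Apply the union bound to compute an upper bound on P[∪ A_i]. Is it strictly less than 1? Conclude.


Union bound: P[∪_{i=1}^{30} A_i] ≤ Σ_i P[A_i] ≤ 30·p = 30·(1/30) = 1.
Numerically: 1 ≈ 1.000000.
Is 1 < 1? NO.
Since the bound 1 is ≥ 1, the union bound is uninformative here; it does NOT by itself certify existence.

30·p = 1 ≈ 1.000000; existence NOT certified by the union bound.


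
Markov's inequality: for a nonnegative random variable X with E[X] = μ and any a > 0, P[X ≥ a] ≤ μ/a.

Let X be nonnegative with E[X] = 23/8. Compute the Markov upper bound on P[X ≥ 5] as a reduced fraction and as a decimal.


μ = E[X] = 23/8, a = 5.
Markov: P[X ≥ 5] ≤ μ/a = (23/8)/5 = 23/40.
Numerically: ≈ 0.575.
(Since a = 5 > μ = 2.875, the bound 23/40 is < 1 and informative.)

P[X ≥ 5] ≤ 23/40 ≈ 0.575.


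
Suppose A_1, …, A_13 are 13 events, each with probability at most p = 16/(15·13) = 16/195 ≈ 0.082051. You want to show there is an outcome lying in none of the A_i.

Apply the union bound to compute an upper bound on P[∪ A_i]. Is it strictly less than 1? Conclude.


Union bound: P[∪_{i=1}^{13} A_i] ≤ Σ_i P[A_i] ≤ 13·p = 13·(16/195) = 16/15.
Numerically: 16/15 ≈ 1.066667.
Is 16/15 < 1? NO.
Since the bound 16/15 is ≥ 1, the union bound is uninformative here; it does NOT by itself certify existence.

13·p = 16/15 ≈ 1.066667; existence NOT certified by the union bound.


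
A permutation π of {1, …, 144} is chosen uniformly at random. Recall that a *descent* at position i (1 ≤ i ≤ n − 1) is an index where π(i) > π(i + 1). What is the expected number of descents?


Write X = Σ X_I over i = 1, …, 143, with X_I the indicator of one descent.
There are 143 indicators.
For each fixed i, the pair (π(i), π(i+1)) is a uniformly random ordered pair of distinct values from {1, …, 144}; by symmetry P[π(i) > π(i+1)] = 1/2.
By linearity: E[X] = 143 · (1/2) = (144 − 1) · (1/2) = 143/2 ≈ 71.500.

E[X] = 143/2 = 71.500.


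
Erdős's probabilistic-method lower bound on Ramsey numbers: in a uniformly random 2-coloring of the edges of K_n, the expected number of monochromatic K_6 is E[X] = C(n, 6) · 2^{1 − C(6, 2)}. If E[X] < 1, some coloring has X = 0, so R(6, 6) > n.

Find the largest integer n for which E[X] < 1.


We need C(n, 6) · 2^{1 − 15} < 1, i.e. C(n, 6) < 2^{15 − 1} = 16384.
Check values of n near the boundary:
  n = 11: C(11, 6) = 462; 462 < 16384? YES
  n = 12: C(12, 6) = 924; 924 < 16384? YES
  n = 13: C(13, 6) = 1716; 1716 < 16384? YES
  n = 14: C(14, 6) = 3003; 3003 < 16384? YES
  n = 15: C(15, 6) = 5005; 5005 < 16384? YES
  n = 16: C(16, 6) = 8008; 8008 < 16384? YES
  n = 17: C(17, 6) = 12376; 12376 < 16384? YES
  n = 18: C(18, 6) = 18564; 18564 < 16384? NO
  n = 19: C(19, 6) = 27132; 27132 < 16384? NO
  n = 20: C(20, 6) = 38760; 38760 < 16384? NO
The largest n with C(n, 6) < 16384 is n = 17 (where E[X] = 1547/2048 ≈ 0.755). Hence R(6, 6) > 17, i.e. R(6, 6) ≥ 18.

Largest n = 17; hence R(6, 6) > 17.


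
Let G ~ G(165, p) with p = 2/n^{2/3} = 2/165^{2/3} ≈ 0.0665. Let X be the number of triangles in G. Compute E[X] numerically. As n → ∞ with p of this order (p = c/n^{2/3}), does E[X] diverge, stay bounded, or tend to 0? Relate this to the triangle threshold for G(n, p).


Number of potential triangles: C(165, 3) = 735130.
Each occurs with probability p³ ≈ (0.0665)³ ≈ 2.93848e-04.
By linearity: E[X] = C(165, 3)·p³ ≈ 735130 · 2.93848e-04 ≈ 216.016.
Since α = 2/3 < 1, p = c/n^{2/3} ≫ 1/n is above the triangle threshold p ~ 1/n. Asymptotically E[X] ~ (c³/6)·n^{3(1−α)} = (2³/6)·n^{1} → ∞; triangles are abundant w.h.p.

E[X] ≈ 216.016; in regime p = Θ(1/n^{2/3}) E[X] diverges (above the triangle threshold p ~ 1/n).


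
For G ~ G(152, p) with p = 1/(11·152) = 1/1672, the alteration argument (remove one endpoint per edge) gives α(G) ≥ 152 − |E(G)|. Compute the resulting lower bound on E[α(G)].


E[|E(G)|] = C(152, 2)·p = 11476 · (1/1672) = 151/22.
E[α(G)] ≥ n − E[|E(G)|] = 152 − 151/22 = 3193/22.
Numerically: ≈ 145.136.
(This is only a lower bound; the true E[α(G)] may be larger.)

E[α(G)] ≥ 3193/22 ≈ 145.136.


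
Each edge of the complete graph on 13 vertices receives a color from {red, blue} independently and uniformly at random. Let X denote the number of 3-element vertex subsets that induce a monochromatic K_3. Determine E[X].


Let X = Σ_S X_S over the C(13, 3) = 286 subsets S of size 3, where X_S = 1 if the K_3 on S is monochromatic.
For a fixed S, the K_3 on S has C(3, 2) = 3 edges. P[all 3 edges red] = (1/2)^3, and likewise for blue, so P[monochromatic] = 2·(1/2)^3 = 2^{1 − 3} = 1/4.
By linearity of expectation: E[X] = C(13, 3) · 2^{1 − 3} = 286 · 1/4 = 143/2.
Numerically: E[X] ≈ 71.5000.

E[X] = C(13,3)·2^(1−C(3,2)) = 143/2 ≈ 71.5000.


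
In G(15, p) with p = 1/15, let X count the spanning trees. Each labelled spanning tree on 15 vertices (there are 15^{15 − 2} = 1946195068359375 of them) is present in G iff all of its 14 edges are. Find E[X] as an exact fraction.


K_15 has 15^{15 − 2} = 1946195068359375 labelled spanning trees.
For each such spanning tree H, let X_H = 1 if all 14 edges of H are present in G. Then P[X_H = 1] = p^{14} = (1/15)^{14} = 1/29192926025390625.
By linearity: E[X] = Σ_H E[X_H] = 1946195068359375 · p^{14} = 1946195068359375 · 1/29192926025390625 = 1/15.
Numerically: E[X] ≈ 0.06667.

E[X] = 1946195068359375 · (1/15)^{14} = 1/15 ≈ 0.06667.


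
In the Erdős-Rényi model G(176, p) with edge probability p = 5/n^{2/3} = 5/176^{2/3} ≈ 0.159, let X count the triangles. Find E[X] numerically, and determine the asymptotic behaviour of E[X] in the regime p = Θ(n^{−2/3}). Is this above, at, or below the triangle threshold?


Number of potential triangles: C(176, 3) = 893200.
Each occurs with probability p³ ≈ (0.159)³ ≈ 4.03538e-03.
By linearity: E[X] = C(176, 3)·p³ ≈ 893200 · 4.03538e-03 ≈ 3604.403.
Since α = 2/3 < 1, p = c/n^{2/3} ≫ 1/n is above the triangle threshold p ~ 1/n. Asymptotically E[X] ~ (c³/6)·n^{3(1−α)} = (5³/6)·n^{1} → ∞; triangles are abundant w.h.p.

E[X] ≈ 3604.403; in regime p = Θ(1/n^{2/3}) E[X] diverges (above the triangle threshold p ~ 1/n).


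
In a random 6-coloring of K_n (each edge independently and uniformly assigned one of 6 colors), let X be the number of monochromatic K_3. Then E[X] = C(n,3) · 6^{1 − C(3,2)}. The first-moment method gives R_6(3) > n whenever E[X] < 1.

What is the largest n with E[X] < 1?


We need C(n, 3) · 6^{1 − 3} < 1, i.e. C(n, 3) < 6^{3 − 1} = 36.
Check values of n near the boundary:
  n = 3: C(3, 3) = 1; 1 < 36? YES
  n = 4: C(4, 3) = 4; 4 < 36? YES
  n = 5: C(5, 3) = 10; 10 < 36? YES
  n = 6: C(6, 3) = 20; 20 < 36? YES
  n = 7: C(7, 3) = 35; 35 < 36? YES
  n = 8: C(8, 3) = 56; 56 < 36? NO
The largest n with C(n, 3) < 36 is n = 7 (where E[X] = 35/36 ≈ 0.972). Hence R_6(3) > 7, i.e. R_6(3) ≥ 8.

Largest n = 7; hence R_6(3) > 7.


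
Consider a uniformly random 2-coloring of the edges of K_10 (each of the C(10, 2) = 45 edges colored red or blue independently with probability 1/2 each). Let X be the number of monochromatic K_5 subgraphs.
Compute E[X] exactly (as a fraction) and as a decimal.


Let X = Σ_S X_S over the C(10, 5) = 252 subsets S of size 5, where X_S = 1 if the K_5 on S is monochromatic.
For a fixed S, the K_5 on S has C(5, 2) = 10 edges. P[all 10 edges red] = (1/2)^10, and likewise for blue, so P[monochromatic] = 2·(1/2)^10 = 2^{1 − 10} = 1/512.
Summing: E[X] = C(10, 5) · 2^{1 − 10} = 252 · 1/512 = 63/128.
Numerically: E[X] ≈ 0.492188.

E[X] = C(10,5)·2^(1−C(5,2)) = 63/128 ≈ 0.492188.


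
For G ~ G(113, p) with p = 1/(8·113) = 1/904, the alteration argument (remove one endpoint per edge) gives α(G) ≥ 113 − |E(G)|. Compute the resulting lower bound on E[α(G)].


E[|E(G)|] = C(113, 2)·p = 6328 · (1/904) = 7.
E[α(G)] ≥ n − E[|E(G)|] = 113 − 7 = 106.
Numerically: ≈ 106.000.
(This is only a lower bound; the true E[α(G)] may be larger.)

E[α(G)] ≥ 106 ≈ 106.000.


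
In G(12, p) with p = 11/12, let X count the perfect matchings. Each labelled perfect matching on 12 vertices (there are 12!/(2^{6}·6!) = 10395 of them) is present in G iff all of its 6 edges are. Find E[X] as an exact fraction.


K_12 has 12!/(2^{6}·6!) = 10395 labelled perfect matchings.
For each such perfect matching H, let X_H = 1 if all 6 edges of H are present in G. Then P[X_H = 1] = p^{6} = (11/12)^{6} = 1771561/2985984.
By linearity of expectation: E[X] = Σ_H E[X_H] = 10395 · p^{6} = 10395 · 1771561/2985984 = 682050985/110592.
Numerically: E[X] ≈ 6.17e+03.

E[X] = 10395 · (11/12)^{6} = 682050985/110592 ≈ 6.17e+03.


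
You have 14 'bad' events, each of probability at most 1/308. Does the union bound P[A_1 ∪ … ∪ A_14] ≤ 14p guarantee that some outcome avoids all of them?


Union bound: P[∪_{i=1}^{14} A_i] ≤ Σ_i P[A_i] ≤ 14·p = 14·(1/308) = 1/22.
Numerically: 1/22 ≈ 0.0454545.
Is 1/22 < 1? YES.
Since P[∪ A_i] ≤ 1/22 < 1, the complement has P[∩ A_i^c] ≥ 1 − 1/22 = 21/22 > 0, so some outcome avoids every A_i.

14·p = 1/22 ≈ 0.0454545; existence CERTIFIED by the union bound.


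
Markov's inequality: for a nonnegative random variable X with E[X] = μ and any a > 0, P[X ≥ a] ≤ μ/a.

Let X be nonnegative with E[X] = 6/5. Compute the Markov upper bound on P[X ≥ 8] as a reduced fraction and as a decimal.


μ = E[X] = 6/5, a = 8.
Markov: P[X ≥ 8] ≤ μ/a = (6/5)/8 = 3/20.
Numerically: ≈ 0.1500.
(Since a = 8 > μ = 1.2000, the bound 3/20 is < 1 and informative.)

P[X ≥ 8] ≤ 3/20 ≈ 0.1500.


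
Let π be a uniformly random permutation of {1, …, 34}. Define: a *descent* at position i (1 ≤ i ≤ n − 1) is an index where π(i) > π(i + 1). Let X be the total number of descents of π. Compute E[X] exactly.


Write X = Σ X_I over i = 1, …, 33, with X_I the indicator of one descent.
There are 33 indicators.
For each fixed i, the pair (π(i), π(i+1)) is a uniformly random ordered pair of distinct values from {1, …, 34}; by symmetry P[π(i) > π(i+1)] = 1/2.
By linearity: E[X] = 33 · (1/2) = (34 − 1) · (1/2) = 33/2 ≈ 16.5000.

E[X] = 33/2 = 16.5000.


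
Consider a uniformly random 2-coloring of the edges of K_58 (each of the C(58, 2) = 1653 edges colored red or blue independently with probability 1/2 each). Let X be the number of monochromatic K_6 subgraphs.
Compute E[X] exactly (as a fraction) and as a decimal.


Let X = Σ_S X_S over the C(58, 6) = 40475358 subsets S of size 6, where X_S = 1 if the K_6 on S is monochromatic.
For a fixed S, the K_6 on S has C(6, 2) = 15 edges. P[all 15 edges red] = (1/2)^15, and likewise for blue, so P[monochromatic] = 2·(1/2)^15 = 2^{1 − 15} = 1/16384.
Summing: E[X] = C(58, 6) · 2^{1 − 15} = 40475358 · 1/16384 = 20237679/8192.
Numerically: E[X] ≈ 2470.420.

E[X] = C(58,6)·2^(1−C(6,2)) = 20237679/8192 ≈ 2470.420.


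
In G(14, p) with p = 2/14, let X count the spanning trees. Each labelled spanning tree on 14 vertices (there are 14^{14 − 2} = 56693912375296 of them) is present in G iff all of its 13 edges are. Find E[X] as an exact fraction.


K_14 has 14^{14 − 2} = 56693912375296 labelled spanning trees.
For each such spanning tree H, let X_H = 1 if all 13 edges of H are present in G. Then P[X_H = 1] = p^{13} = (1/7)^{13} = 1/96889010407.
By linearity of expectation: E[X] = Σ_H E[X_H] = 56693912375296 · p^{13} = 56693912375296 · 1/96889010407 = 4096/7.
Numerically: E[X] ≈ 585.1.

E[X] = 56693912375296 · (1/7)^{13} = 4096/7 ≈ 585.1.


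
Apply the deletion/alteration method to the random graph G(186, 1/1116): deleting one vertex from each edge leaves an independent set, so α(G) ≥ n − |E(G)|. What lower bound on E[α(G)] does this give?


E[|E(G)|] = C(186, 2)·p = 17205 · (1/1116) = 185/12.
E[α(G)] ≥ n − E[|E(G)|] = 186 − 185/12 = 2047/12.
Numerically: ≈ 170.5833.
(This is only a lower bound; the true E[α(G)] may be larger.)

E[α(G)] ≥ 2047/12 ≈ 170.5833.


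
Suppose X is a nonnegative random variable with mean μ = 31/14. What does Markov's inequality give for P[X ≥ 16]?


μ = E[X] = 31/14, a = 16.
Markov: P[X ≥ 16] ≤ μ/a = (31/14)/16 = 31/224.
Numerically: ≈ 0.1384.
(Since a = 16 > μ = 2.2143, the bound 31/224 is < 1 and informative.)

P[X ≥ 16] ≤ 31/224 ≈ 0.1384.


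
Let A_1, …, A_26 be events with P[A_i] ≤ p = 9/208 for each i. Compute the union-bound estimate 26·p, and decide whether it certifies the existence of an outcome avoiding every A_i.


Union bound: P[∪_{i=1}^{26} A_i] ≤ Σ_i P[A_i] ≤ 26·p = 26·(9/208) = 9/8.
Numerically: 9/8 ≈ 1.1250000.
Is 9/8 < 1? NO.
Since the bound 9/8 is ≥ 1, the union bound is uninformative here; it does NOT by itself certify existence.

26·p = 9/8 ≈ 1.1250000; existence NOT certified by the union bound.


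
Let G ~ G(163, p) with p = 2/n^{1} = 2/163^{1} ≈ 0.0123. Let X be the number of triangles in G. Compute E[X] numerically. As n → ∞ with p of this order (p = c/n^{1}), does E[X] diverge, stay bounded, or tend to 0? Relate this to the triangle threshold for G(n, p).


Number of potential triangles: C(163, 3) = 708561.
Each occurs with probability p³ ≈ (0.0123)³ ≈ 1.84726e-06.
By linearity: E[X] = C(163, 3)·p³ ≈ 708561 · 1.84726e-06 ≈ 1.309.
Here α = 1, so p = 2/n is exactly at the triangle threshold p ~ 1/n. Asymptotically E[X] → c³/6 = 2³/6 = 4/3 ≈ 1.333, a bounded constant. In this regime the triangle count is asymptotically Poisson(c³/6).

E[X] ≈ 1.309; in regime p = Θ(1/n^{1}) E[X] stays bounded (at the triangle threshold p ~ 1/n).


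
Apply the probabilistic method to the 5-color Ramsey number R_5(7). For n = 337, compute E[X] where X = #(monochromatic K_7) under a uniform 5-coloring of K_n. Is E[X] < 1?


E[X] = C(337, 7) · 5^{1 − 21} = 91989916924632 · 5^{−20} = 91989916924632/95367431640625.
As a reduced fraction: E[X] = 91989916924632/95367431640625 ≈ 0.9645842.
Is E[X] < 1? YES.
Since E[X] < 1, there exists a 5-coloring of K_{337} with no monochromatic K_7; hence R_5(7) > 337.

E[X] = 91989916924632/95367431640625 ≈ 0.9645842; E[X] < 1, so R_5(7) > 337.


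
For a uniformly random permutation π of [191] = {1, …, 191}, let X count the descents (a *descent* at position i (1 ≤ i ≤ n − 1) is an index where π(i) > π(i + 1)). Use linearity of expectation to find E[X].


Write X = Σ X_I over i = 1, …, 190, with X_I the indicator of one descent.
There are 190 indicators.
For each fixed i, the pair (π(i), π(i+1)) is a uniformly random ordered pair of distinct values from {1, …, 191}; by symmetry P[π(i) > π(i+1)] = 1/2.
By linearity: E[X] = 190 · (1/2) = (191 − 1) · (1/2) = 95 ≈ 95.000.

E[X] = 95 = 95.000.


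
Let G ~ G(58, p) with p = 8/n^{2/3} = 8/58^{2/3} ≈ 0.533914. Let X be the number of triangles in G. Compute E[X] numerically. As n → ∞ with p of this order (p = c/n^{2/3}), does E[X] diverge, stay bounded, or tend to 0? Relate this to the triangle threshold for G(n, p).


Number of potential triangles: C(58, 3) = 30856.
Each occurs with probability p³ ≈ (0.533914)³ ≈ 1.52199762e-01.
By linearity: E[X] = C(58, 3)·p³ ≈ 30856 · 1.52199762e-01 ≈ 4696.275862.
Since α = 2/3 < 1, p = c/n^{2/3} ≫ 1/n is above the triangle threshold p ~ 1/n. Asymptotically E[X] ~ (c³/6)·n^{3(1−α)} = (8³/6)·n^{1} → ∞; triangles are abundant w.h.p.

E[X] ≈ 4696.275862; in regime p = Θ(1/n^{2/3}) E[X] diverges (above the triangle threshold p ~ 1/n).


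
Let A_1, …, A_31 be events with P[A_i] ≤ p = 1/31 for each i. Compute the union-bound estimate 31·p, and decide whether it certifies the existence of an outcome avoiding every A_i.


Union bound: P[∪_{i=1}^{31} A_i] ≤ Σ_i P[A_i] ≤ 31·p = 31·(1/31) = 1.
Numerically: 1 ≈ 1.0000000.
Is 1 < 1? NO.
Since the bound 1 is ≥ 1, the union bound is uninformative here; it does NOT by itself certify existence.

31·p = 1 ≈ 1.0000000; existence NOT certified by the union bound.


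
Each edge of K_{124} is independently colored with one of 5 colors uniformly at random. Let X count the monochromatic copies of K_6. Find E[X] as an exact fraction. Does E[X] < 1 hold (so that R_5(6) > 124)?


E[X] = C(124, 6) · 5^{1 − 15} = 4465475476 · 5^{−14} = 4465475476/6103515625.
As a reduced fraction: E[X] = 4465475476/6103515625 ≈ 0.73162.
Is E[X] < 1? YES.
Since E[X] < 1, there exists a 5-coloring of K_{124} with no monochromatic K_6; hence R_5(6) > 124.

E[X] = 4465475476/6103515625 ≈ 0.73162; E[X] < 1, so R_5(6) > 124.


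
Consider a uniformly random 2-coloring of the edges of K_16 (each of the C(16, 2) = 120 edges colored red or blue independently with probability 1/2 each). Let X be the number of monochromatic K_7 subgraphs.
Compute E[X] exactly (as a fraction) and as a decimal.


Let X = Σ_S X_S over the C(16, 7) = 11440 subsets S of size 7, where X_S = 1 if the K_7 on S is monochromatic.
For a fixed S, the K_7 on S has C(7, 2) = 21 edges. P[all 21 edges red] = (1/2)^21, and likewise for blue, so P[monochromatic] = 2·(1/2)^21 = 2^{1 − 21} = 1/1048576.
By linearity of expectation: E[X] = C(16, 7) · 2^{1 − 21} = 11440 · 1/1048576 = 715/65536.
Numerically: E[X] ≈ 0.0109.

E[X] = C(16,7)·2^(1−C(7,2)) = 715/65536 ≈ 0.0109.
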